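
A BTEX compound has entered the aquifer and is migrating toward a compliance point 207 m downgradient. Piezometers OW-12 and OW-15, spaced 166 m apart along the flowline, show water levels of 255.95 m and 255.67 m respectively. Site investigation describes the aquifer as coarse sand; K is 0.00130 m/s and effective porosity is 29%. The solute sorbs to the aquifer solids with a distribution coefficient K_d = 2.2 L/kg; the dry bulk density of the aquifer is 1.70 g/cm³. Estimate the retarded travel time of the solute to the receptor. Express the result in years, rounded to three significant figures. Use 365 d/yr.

Hydraulic gradient i = (255.95 − 255.67) / 166 = 0.28 / 166 = 0.001687
K = 0.00130 m/s × 86400 s/d = 112.3 m/d
q = Ki = 112.3 × 0.001687 = 0.1895 m/d
Seepage velocity v = q / n = 0.1895 / 0.29 = 0.6533 m/d
Retardation R = 1 + ρ_b·K_d/n = 1 + 1.70×2.2/0.29 = 13.90
Contaminant velocity v_c = v/R = 0.6533/13.90 = 0.04701 m/d
t = L/v_c = 207/0.04701 = 4403 d
   = 4403/365 = 12.1 yr

12.1 years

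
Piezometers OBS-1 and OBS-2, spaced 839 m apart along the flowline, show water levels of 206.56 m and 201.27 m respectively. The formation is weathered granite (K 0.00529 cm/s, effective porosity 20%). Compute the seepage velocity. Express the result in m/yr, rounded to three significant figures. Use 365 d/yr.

Hydraulic gradient i = (206.56 − 201.27) / 839 = 5.29 / 839 = 0.006305
K = 0.00529 cm/s × 864 = 4.571 m/d
Darcy flux q = K·i = 4.571 × 0.006305 = 0.02882 m/d
Seepage velocity v = q / n = 0.02882 / 0.20 = 0.1441 m/d
   = 0.1441 × 365 = 52.6 m/yr

52.6 m/yr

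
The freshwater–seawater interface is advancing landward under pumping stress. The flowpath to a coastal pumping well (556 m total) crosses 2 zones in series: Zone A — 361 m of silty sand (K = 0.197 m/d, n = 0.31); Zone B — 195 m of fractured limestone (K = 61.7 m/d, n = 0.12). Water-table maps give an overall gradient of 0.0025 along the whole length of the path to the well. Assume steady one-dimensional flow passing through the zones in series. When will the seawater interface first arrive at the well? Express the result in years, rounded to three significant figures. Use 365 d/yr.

490 years

Steady 1-D flow in series ⇒ the Darcy flux q is identical in every zone and the zone head losses add (resistances L/K in series).
Σ(L/K) = 361/0.197 + 195/61.7 = 1832 + 3.160 = 1836 d
K_eq = L_total / Σ(L/K) = 556 / 1836 = 0.3029 m/d
q = K_eq · i = 0.3029 × 0.0025 = 7.572e-4 m/d (same in every zone)
Zone A: v = q/n = 7.572e-4/0.31 = 0.002443 m/d → t_A = 361/0.002443 = 147800 d
Zone B: v = q/n = 7.572e-4/0.12 = 0.006310 m/d → t_B = 195/0.006310 = 30900 d
Total t = 147800 + 30900 = 178700 d
   = 178700 / 365 = 490 yr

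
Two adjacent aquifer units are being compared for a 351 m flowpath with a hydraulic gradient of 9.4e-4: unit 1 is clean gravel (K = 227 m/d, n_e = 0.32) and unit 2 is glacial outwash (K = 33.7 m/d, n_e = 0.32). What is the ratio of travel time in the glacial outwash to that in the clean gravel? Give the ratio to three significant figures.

Unit 1 (clean gravel): v = 227×9.4e-4/0.32 = 0.6668 m/d, t = 351/0.6668 = 526.4 d
Unit 2 (glacial outwash): v = 33.7×9.4e-4/0.32 = 0.09899 m/d, t = 351/0.09899 = 3546 d
t(glacial outwash) / t(clean gravel) = 3546/526.4 = 6.74

6.74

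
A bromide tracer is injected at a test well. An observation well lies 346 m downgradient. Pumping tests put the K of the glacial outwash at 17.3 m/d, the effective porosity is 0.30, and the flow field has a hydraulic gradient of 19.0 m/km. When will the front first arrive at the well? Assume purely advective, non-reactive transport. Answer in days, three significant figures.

Darcy flux q = K·i = 17.3 × 0.019 = 0.3287 m/d
Average linear velocity = 0.3287 / 0.30 = 1.096 m/d
t = L / v = 346 / 1.096 = 315.8 d

316 days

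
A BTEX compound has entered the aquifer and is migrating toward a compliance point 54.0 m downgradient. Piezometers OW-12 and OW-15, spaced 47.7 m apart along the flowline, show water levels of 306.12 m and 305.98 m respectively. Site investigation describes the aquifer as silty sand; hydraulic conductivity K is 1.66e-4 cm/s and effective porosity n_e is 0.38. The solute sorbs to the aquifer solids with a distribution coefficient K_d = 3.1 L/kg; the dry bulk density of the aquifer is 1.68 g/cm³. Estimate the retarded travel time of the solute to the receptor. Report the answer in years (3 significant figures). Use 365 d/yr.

Hydraulic gradient i = (306.12 − 305.98) / 47.7 = 0.14 / 47.7 = 0.002935
K = 1.66e-4 cm/s × 864 = 0.1434 m/d
q = Ki = 0.1434 × 0.002935 = 4.210e-4 m/d
v = Ki/n = 0.1434·0.002935/0.38 = 0.001108 m/d
Retardation R = 1 + ρ_b·K_d/n = 1 + 1.68×3.1/0.38 = 14.71
Contaminant velocity v_c = v/R = 0.001108/14.71 = 7.533e-5 m/d
t = L/v_c = 54.0/7.533e-5 = 716800 d
   = 716800/365 = 1960 yr

1960 years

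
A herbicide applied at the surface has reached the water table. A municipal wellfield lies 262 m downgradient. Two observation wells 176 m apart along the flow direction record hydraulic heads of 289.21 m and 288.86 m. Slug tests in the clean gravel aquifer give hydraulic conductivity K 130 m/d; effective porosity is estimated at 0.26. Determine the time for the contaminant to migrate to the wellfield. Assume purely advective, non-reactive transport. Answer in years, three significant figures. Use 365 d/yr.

Hydraulic gradient i = (289.21 − 288.86) / 176 = 0.35 / 176 = 0.001989
Darcy flux q = K·i = 130 × 0.001989 = 0.2585 m/d
v_s = q/n_e = 0.2585/0.26 = 0.9943 m/d
t = L / v = 262 / 0.9943 = 263.5 d
   = 263.5 / 365 = 0.722 yr

0.722 years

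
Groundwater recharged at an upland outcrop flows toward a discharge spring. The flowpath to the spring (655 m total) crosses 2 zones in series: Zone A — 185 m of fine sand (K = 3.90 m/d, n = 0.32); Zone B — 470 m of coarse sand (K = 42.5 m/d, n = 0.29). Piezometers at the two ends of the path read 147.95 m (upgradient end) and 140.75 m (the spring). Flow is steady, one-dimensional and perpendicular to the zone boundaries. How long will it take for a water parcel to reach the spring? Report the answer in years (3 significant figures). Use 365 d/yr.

Total head drop ΔH = 147.95 − 140.75 = 7.20 m
Steady 1-D flow in series ⇒ the Darcy flux q is identical in every zone and the zone head losses add (resistances L/K in series).
Σ(L/K) = 185/3.90 + 470/42.5 = 47.44 + 11.06 = 58.49 d
q = ΔH / Σ(L/K) = 7.20 / 58.49 = 0.1231 m/d (same in every zone)
Zone A: v = q/n = 0.1231/0.32 = 0.3847 m/d → t_A = 185/0.3847 = 481.0 d
Zone B: v = q/n = 0.1231/0.29 = 0.4244 m/d → t_B = 470/0.4244 = 1107 d
Total t = 481.0 + 1107 = 1588 d
   = 1588 / 365 = 4.35 yr

4.35 years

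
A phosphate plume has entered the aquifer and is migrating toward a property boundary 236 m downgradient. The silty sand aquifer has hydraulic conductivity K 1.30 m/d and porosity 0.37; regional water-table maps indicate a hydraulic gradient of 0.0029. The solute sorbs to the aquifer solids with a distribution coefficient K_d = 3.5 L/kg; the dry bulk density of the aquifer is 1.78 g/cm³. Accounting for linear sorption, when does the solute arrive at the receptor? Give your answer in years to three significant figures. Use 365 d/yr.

q = Ki = 1.30 × 0.0029 = 0.003770 m/d
v_s = q/n_e = 0.003770/0.37 = 0.01019 m/d
Retardation R = 1 + ρ_b·K_d/n = 1 + 1.78×3.5/0.37 = 17.84
Contaminant velocity v_c = v/R = 0.01019/17.84 = 5.712e-4 m/d
t = L/v_c = 236/5.712e-4 = 413200 d
   = 413200/365 = 1130 yr

1130 years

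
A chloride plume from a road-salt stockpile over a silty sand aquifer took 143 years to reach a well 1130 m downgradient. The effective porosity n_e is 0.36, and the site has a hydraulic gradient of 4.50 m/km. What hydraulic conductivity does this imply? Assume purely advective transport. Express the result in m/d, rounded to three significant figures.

t = 143 years = 52200 d
v = L / t = 1130 / 52200 = 0.02165 m/d
K = v · n / i = 0.02165 × 0.36 / 0.0045 = 1.73 m/d

1.73 m/d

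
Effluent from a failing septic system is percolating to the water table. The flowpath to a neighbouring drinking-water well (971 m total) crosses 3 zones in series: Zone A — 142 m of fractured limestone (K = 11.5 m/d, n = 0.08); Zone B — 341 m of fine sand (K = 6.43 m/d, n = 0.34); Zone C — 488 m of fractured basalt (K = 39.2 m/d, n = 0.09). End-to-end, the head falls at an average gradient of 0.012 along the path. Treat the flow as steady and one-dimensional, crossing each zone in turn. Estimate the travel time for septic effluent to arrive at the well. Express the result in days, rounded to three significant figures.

For zones in series the flux q is common to all zones; the equivalent conductivity is the harmonic (thickness-weighted) mean, K_eq = L_total / Σ(L_j/K_j).
Σ(L/K) = 142/11.5 + 341/6.43 + 488/39.2 = 12.35 + 53.03 + 12.45 = 77.83 d
K_eq = L_total / Σ(L/K) = 971 / 77.83 = 12.48 m/d
q = K_eq · i = 12.48 × 0.012 = 0.1497 m/d (same in every zone)
Zone A: v = q/n = 0.1497/0.08 = 1.871 m/d → t_A = 142/1.871 = 75.88 d
Zone B: v = q/n = 0.1497/0.34 = 0.4403 m/d → t_B = 341/0.4403 = 774.4 d
Zone C: v = q/n = 0.1497/0.09 = 1.663 m/d → t_C = 488/1.663 = 293.4 d
Total t = 75.88 + 774.4 + 293.4 = 1144 d

1140 days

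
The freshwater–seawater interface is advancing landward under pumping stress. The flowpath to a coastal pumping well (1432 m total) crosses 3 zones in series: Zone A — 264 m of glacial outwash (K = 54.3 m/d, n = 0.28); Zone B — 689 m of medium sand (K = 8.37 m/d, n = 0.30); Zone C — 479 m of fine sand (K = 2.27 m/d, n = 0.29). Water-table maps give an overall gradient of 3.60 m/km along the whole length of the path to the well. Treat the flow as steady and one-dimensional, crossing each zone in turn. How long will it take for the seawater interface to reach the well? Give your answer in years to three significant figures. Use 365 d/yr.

Continuity: the same q passes through each zone, so ΔH = q·Σ(L_j/K_j) — the zones act as resistances in series.
Σ(L/K) = 264/54.3 + 689/8.37 + 479/2.27 = 4.862 + 82.32 + 211.0 = 298.2 d
K_eq = L_total / Σ(L/K) = 1432 / 298.2 = 4.802 m/d
q = K_eq · i = 4.802 × 0.0036 = 0.01729 m/d (same in every zone)
Zone A: v = q/n = 0.01729/0.28 = 0.06174 m/d → t_A = 264/0.06174 = 4276 d
Zone B: v = q/n = 0.01729/0.30 = 0.05763 m/d → t_B = 689/0.05763 = 11960 d
Zone C: v = q/n = 0.01729/0.29 = 0.05961 m/d → t_C = 479/0.05961 = 8035 d
Total t = 4276 + 11960 + 8035 = 24270 d
   = 24270 / 365 = 66.5 yr

66.5 years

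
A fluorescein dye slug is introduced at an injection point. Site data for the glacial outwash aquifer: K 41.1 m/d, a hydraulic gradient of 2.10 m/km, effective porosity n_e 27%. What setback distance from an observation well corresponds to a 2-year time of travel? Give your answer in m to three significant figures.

q = Ki = 41.1 × 0.0021 = 0.08631 m/d
Seepage velocity v = q / n = 0.08631 / 0.27 = 0.3197 m/d
T = 2 yr × 365 = 730 d
L = v × T = 0.3197 × 730 = 233.4 m

233 m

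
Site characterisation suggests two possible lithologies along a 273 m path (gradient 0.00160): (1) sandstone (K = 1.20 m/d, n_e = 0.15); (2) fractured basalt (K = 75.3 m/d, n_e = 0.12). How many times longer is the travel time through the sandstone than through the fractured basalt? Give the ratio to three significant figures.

Unit 1 (sandstone): v = 1.20×0.0016/0.15 = 0.01280 m/d, t = 273/0.01280 = 21330 d
Unit 2 (fractured basalt): v = 75.3×0.0016/0.12 = 1.004 m/d, t = 273/1.004 = 271.9 d
t(sandstone) / t(fractured basalt) = 21330/271.9 = 78.4

78.4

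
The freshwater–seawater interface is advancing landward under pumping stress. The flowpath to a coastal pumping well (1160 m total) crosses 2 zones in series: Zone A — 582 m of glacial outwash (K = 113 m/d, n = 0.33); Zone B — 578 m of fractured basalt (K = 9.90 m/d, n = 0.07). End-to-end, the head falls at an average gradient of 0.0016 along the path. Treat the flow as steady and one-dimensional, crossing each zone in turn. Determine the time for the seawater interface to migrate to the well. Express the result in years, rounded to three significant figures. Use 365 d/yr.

For zones in series the flux q is common to all zones; the equivalent conductivity is the harmonic (thickness-weighted) mean, K_eq = L_total / Σ(L_j/K_j).
Σ(L/K) = 582/113 + 578/9.90 = 5.150 + 58.38 = 63.53 d
K_eq = L_total / Σ(L/K) = 1160 / 63.53 = 18.26 m/d
q = K_eq · i = 18.26 × 0.0016 = 0.02921 m/d (same in every zone)
Zone A: v = q/n = 0.02921/0.33 = 0.08852 m/d → t_A = 582/0.08852 = 6575 d
Zone B: v = q/n = 0.02921/0.07 = 0.4173 m/d → t_B = 578/0.4173 = 1385 d
Total t = 6575 + 1385 = 7960 d
   = 7960 / 365 = 21.8 yr

21.8 years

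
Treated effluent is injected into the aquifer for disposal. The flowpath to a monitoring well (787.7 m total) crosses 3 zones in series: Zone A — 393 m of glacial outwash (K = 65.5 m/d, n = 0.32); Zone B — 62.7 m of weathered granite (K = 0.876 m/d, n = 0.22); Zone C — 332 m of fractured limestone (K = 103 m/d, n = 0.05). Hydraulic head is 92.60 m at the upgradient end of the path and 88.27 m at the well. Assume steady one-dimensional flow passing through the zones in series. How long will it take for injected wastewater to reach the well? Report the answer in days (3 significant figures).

2910 days

Total head drop ΔH = 92.60 − 88.27 = 4.33 m
Steady 1-D flow in series ⇒ the Darcy flux q is identical in every zone and the zone head losses add (resistances L/K in series).
Σ(L/K) = 393/65.5 + 62.7/0.876 + 332/103 = 6.000 + 71.58 + 3.223 = 80.80 d
q = ΔH / Σ(L/K) = 4.33 / 80.80 = 0.05359 m/d (same in every zone)
Zone A: v = q/n = 0.05359/0.32 = 0.1675 m/d → t_A = 393/0.1675 = 2347 d
Zone B: v = q/n = 0.05359/0.22 = 0.2436 m/d → t_B = 62.7/0.2436 = 257.4 d
Zone C: v = q/n = 0.05359/0.05 = 1.072 m/d → t_C = 332/1.072 = 309.8 d
Total t = 2347 + 257.4 + 309.8 = 2914 d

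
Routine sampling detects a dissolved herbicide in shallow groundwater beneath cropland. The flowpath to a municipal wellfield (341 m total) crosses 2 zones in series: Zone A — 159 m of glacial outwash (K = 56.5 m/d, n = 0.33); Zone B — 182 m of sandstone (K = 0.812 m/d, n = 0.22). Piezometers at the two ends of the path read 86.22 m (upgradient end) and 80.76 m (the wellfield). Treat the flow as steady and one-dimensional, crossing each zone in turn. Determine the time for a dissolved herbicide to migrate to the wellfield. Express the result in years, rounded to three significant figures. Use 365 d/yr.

Total head drop ΔH = 86.22 − 80.76 = 5.46 m
Steady 1-D flow in series ⇒ the Darcy flux q is identical in every zone and the zone head losses add (resistances L/K in series).
Σ(L/K) = 159/56.5 + 182/0.812 = 2.814 + 224.1 = 227.0 d
q = ΔH / Σ(L/K) = 5.46 / 227.0 = 0.02406 m/d (same in every zone)
Zone A: v = q/n = 0.02406/0.33 = 0.07290 m/d → t_A = 159/0.07290 = 2181 d
Zone B: v = q/n = 0.02406/0.22 = 0.1094 m/d → t_B = 182/0.1094 = 1664 d
Total t = 2181 + 1664 = 3845 d
   = 3845 / 365 = 10.5 yr

10.5 years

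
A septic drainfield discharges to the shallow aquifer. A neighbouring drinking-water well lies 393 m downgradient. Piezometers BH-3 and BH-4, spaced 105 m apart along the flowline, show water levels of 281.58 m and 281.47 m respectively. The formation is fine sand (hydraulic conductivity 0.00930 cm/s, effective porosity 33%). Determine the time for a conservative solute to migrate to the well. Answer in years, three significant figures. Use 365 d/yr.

42.2 years

Hydraulic gradient i = (281.58 − 281.47) / 105 = 0.11 / 105 = 0.001048
K = 0.00930 cm/s × 864 = 8.035 m/d
Specific discharge q = 8.035 × 0.001048 = 0.008418 m/d
v = Ki/n = 8.035·0.001048/0.33 = 0.02551 m/d
t = L / v = 393 / 0.02551 = 15410 d
   = 15410 / 365 = 42.2 yr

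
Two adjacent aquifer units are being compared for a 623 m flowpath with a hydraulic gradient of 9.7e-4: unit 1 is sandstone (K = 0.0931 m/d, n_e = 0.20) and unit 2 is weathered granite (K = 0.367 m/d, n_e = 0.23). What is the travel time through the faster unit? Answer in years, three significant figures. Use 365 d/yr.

1100 years

Unit 1 (sandstone): v = 0.0931×9.7e-4/0.20 = 4.515e-4 m/d, t = 623/4.515e-4 = 1.380e6 d
Unit 2 (weathered granite): v = 0.367×9.7e-4/0.23 = 0.001548 m/d, t = 623/0.001548 = 402500 d
Faster: 402500 d / 365 = 1100 yr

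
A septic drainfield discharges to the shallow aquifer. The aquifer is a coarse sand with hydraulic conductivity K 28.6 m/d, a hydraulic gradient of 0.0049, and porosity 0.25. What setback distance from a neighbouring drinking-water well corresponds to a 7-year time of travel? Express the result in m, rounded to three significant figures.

q = Ki = 28.6 × 0.0049 = 0.1401 m/d
Seepage velocity v = q / n = 0.1401 / 0.25 = 0.5606 m/d
T = 7 yr × 365 = 2555 d
L = v × T = 0.5606 × 2555 = 1432 m

1430 m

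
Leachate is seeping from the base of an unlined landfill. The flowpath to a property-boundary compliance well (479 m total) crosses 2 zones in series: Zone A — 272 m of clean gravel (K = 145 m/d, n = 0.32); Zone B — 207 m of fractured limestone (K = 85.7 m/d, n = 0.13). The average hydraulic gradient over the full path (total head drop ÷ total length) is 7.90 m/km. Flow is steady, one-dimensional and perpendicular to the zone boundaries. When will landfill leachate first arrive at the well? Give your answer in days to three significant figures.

129 days

For zones in series the flux q is common to all zones; the equivalent conductivity is the harmonic (thickness-weighted) mean, K_eq = L_total / Σ(L_j/K_j).
Σ(L/K) = 272/145 + 207/85.7 = 1.876 + 2.415 = 4.291 d
K_eq = L_total / Σ(L/K) = 479 / 4.291 = 111.6 m/d
q = K_eq · i = 111.6 × 0.0079 = 0.8818 m/d (same in every zone)
Zone A: v = q/n = 0.8818/0.32 = 2.756 m/d → t_A = 272/2.756 = 98.71 d
Zone B: v = q/n = 0.8818/0.13 = 6.783 m/d → t_B = 207/6.783 = 30.52 d
Total t = 98.71 + 30.52 = 129.2 d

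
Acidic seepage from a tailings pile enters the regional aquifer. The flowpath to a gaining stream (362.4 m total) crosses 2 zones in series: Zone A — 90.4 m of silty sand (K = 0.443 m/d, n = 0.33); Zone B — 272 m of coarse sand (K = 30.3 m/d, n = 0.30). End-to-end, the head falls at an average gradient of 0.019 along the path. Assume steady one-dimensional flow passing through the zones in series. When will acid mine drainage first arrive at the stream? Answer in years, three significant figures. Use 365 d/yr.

9.45 years

Continuity: the same q passes through each zone, so ΔH = q·Σ(L_j/K_j) — the zones act as resistances in series.
Σ(L/K) = 90.4/0.443 + 272/30.3 = 204.1 + 8.977 = 213.0 d
K_eq = L_total / Σ(L/K) = 362.4 / 213.0 = 1.701 m/d
q = K_eq · i = 1.701 × 0.019 = 0.03232 m/d (same in every zone)
Zone A: v = q/n = 0.03232/0.33 = 0.09794 m/d → t_A = 90.4/0.09794 = 923.0 d
Zone B: v = q/n = 0.03232/0.30 = 0.1077 m/d → t_B = 272/0.1077 = 2525 d
Total t = 923.0 + 2525 = 3448 d
   = 3448 / 365 = 9.45 yr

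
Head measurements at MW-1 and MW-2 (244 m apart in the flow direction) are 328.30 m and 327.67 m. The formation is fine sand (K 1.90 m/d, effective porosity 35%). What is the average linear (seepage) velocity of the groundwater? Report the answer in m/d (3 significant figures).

0.0140 m/d

Hydraulic gradient i = (328.30 − 327.67) / 244 = 0.63 / 244 = 0.002582
q = Ki = 1.90 × 0.002582 = 0.004906 m/d
v_s = q/n_e = 0.004906/0.35 = 0.01402 m/d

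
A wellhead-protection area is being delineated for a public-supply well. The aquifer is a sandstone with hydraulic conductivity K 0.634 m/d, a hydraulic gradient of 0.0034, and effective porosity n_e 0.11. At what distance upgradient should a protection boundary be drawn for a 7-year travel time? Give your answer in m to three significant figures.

q = Ki = 0.634 × 0.0034 = 0.002156 m/d
v_s = q/n_e = 0.002156/0.11 = 0.01960 m/d
T = 7 yr × 365 = 2555 d
L = v × T = 0.01960 × 2555 = 50.07 m

50.1 m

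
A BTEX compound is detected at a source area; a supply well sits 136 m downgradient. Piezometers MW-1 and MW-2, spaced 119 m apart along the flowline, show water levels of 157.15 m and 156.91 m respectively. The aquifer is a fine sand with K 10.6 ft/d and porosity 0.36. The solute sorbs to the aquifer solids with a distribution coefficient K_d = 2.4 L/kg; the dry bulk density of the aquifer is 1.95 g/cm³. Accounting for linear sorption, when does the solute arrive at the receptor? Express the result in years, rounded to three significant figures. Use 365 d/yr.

Hydraulic gradient i = (157.15 − 156.91) / 119 = 0.24 / 119 = 0.002017
K = 10.6 ft/d × 0.3048 = 3.231 m/d
q = Ki = 3.231 × 0.002017 = 0.006516 m/d
Average linear velocity = 0.006516 / 0.36 = 0.01810 m/d
Retardation R = 1 + ρ_b·K_d/n = 1 + 1.95×2.4/0.36 = 14.00
Contaminant velocity v_c = v/R = 0.01810/14.00 = 0.001293 m/d
t = L/v_c = 136/0.001293 = 105200 d
   = 105200/365 = 288 yr

288 years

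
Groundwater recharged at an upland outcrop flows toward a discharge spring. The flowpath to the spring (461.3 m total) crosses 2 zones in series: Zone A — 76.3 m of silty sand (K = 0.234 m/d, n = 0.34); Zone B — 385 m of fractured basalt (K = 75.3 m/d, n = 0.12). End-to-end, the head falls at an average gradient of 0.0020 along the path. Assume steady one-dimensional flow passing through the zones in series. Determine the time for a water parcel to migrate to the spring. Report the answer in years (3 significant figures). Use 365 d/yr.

For zones in series the flux q is common to all zones; the equivalent conductivity is the harmonic (thickness-weighted) mean, K_eq = L_total / Σ(L_j/K_j).
Σ(L/K) = 76.3/0.234 + 385/75.3 = 326.1 + 5.113 = 331.2 d
K_eq = L_total / Σ(L/K) = 461.3 / 331.2 = 1.393 m/d
q = K_eq · i = 1.393 × 0.0020 = 0.002786 m/d (same in every zone)
Zone A: v = q/n = 0.002786/0.34 = 0.008193 m/d → t_A = 76.3/0.008193 = 9312 d
Zone B: v = q/n = 0.002786/0.12 = 0.02321 m/d → t_B = 385/0.02321 = 16580 d
Total t = 9312 + 16580 = 25900 d
   = 25900 / 365 = 70.9 yr

70.9 years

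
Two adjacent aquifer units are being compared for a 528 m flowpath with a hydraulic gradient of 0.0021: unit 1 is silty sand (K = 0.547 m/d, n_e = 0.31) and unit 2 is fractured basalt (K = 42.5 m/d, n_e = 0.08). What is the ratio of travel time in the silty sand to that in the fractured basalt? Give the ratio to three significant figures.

Unit 1 (silty sand): v = 0.547×0.0021/0.31 = 0.003705 m/d, t = 528/0.003705 = 142500 d
Unit 2 (fractured basalt): v = 42.5×0.0021/0.08 = 1.116 m/d, t = 528/1.116 = 473.3 d
t(silty sand) / t(fractured basalt) = 142500/473.3 = 301

301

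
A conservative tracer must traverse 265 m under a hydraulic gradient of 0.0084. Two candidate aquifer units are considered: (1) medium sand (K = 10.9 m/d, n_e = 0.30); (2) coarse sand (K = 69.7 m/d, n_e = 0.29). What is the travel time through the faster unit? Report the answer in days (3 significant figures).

Unit 1 (medium sand): v = 10.9×0.0084/0.30 = 0.3052 m/d, t = 265/0.3052 = 868.3 d
Unit 2 (coarse sand): v = 69.7×0.0084/0.29 = 2.019 m/d, t = 265/2.019 = 131.3 d
Faster unit: t = 131 d

131 days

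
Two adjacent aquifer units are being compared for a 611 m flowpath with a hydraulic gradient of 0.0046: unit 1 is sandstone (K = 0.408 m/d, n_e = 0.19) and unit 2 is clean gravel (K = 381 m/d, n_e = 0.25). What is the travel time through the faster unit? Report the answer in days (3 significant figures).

87.2 days

Unit 1 (sandstone): v = 0.408×0.0046/0.19 = 0.009878 m/d, t = 611/0.009878 = 61860 d
Unit 2 (clean gravel): v = 381×0.0046/0.25 = 7.010 m/d, t = 611/7.010 = 87.16 d
Faster unit: t = 87.2 d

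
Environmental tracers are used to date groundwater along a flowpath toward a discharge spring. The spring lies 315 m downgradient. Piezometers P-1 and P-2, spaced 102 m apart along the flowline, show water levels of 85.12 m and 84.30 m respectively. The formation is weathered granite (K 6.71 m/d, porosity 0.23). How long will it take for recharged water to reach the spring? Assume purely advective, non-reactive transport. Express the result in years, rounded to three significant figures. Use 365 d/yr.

3.68 years

Hydraulic gradient i = (85.12 − 84.30) / 102 = 0.82 / 102 = 0.008039
Specific discharge q = 6.71 × 0.008039 = 0.05394 m/d
Average linear velocity = 0.05394 / 0.23 = 0.2345 m/d
t = L / v = 315 / 0.2345 = 1343 d
   = 1343 / 365 = 3.68 yr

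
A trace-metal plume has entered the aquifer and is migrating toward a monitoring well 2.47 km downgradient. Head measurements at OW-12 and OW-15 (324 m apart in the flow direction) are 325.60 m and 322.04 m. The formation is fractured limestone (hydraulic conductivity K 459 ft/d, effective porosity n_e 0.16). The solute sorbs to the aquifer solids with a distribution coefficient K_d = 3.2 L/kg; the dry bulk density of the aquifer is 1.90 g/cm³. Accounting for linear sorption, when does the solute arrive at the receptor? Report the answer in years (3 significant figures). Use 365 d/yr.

Hydraulic gradient i = (325.60 − 322.04) / 324 = 3.56 / 324 = 0.01099
K = 459 ft/d × 0.3048 = 139.9 m/d
Darcy flux q = K·i = 139.9 × 0.01099 = 1.537 m/d
v = Ki/n = 139.9·0.01099/0.16 = 9.608 m/d
Retardation R = 1 + ρ_b·K_d/n = 1 + 1.90×3.2/0.16 = 39.00
Contaminant velocity v_c = v/R = 9.608/39.00 = 0.2463 m/d
L = 2.47 km = 2470 m
t = L/v_c = 2470/0.2463 = 10030 d
   = 10030/365 = 27.5 yr

27.5 years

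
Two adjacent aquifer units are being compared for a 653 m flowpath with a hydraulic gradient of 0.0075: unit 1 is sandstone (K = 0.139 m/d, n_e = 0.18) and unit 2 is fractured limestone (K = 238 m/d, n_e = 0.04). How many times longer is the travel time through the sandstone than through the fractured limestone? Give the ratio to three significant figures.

Unit 1 (sandstone): v = 0.139×0.0075/0.18 = 0.005792 m/d, t = 653/0.005792 = 112700 d
Unit 2 (fractured limestone): v = 238×0.0075/0.04 = 44.63 m/d, t = 653/44.63 = 14.63 d
t(sandstone) / t(fractured limestone) = 112700/14.63 = 7710

7710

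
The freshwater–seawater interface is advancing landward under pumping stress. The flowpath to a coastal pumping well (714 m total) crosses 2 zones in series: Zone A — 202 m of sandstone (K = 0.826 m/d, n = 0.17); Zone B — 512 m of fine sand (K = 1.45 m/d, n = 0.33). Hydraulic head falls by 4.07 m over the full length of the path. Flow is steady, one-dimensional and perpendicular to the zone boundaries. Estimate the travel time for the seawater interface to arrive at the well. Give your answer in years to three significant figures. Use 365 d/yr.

Continuity: the same q passes through each zone, so ΔH = q·Σ(L_j/K_j) — the zones act as resistances in series.
Σ(L/K) = 202/0.826 + 512/1.45 = 244.6 + 353.1 = 597.7 d
q = ΔH / Σ(L/K) = 4.07 / 597.7 = 0.006810 m/d (same in every zone)
Zone A: v = q/n = 0.006810/0.17 = 0.04006 m/d → t_A = 202/0.04006 = 5043 d
Zone B: v = q/n = 0.006810/0.33 = 0.02064 m/d → t_B = 512/0.02064 = 24810 d
Total t = 5043 + 24810 = 29850 d
   = 29850 / 365 = 81.8 yr

81.8 years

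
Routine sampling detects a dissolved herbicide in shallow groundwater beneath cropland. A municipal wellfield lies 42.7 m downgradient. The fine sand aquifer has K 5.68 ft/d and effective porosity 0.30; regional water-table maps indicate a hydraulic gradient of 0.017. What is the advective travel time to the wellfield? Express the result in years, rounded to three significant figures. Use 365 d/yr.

1.19 years

K = 5.68 ft/d × 0.3048 = 1.731 m/d
q = Ki = 1.731 × 0.017 = 0.02943 m/d
Seepage velocity v = q / n = 0.02943 / 0.30 = 0.09810 m/d
t = L / v = 42.7 / 0.09810 = 435.2 d
   = 435.2 / 365 = 1.19 yr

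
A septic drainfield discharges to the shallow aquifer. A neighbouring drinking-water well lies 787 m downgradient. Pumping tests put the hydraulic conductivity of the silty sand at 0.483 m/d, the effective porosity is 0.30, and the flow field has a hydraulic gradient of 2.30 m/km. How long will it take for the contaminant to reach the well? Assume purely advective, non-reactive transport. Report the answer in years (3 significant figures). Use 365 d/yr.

Specific discharge q = 0.483 × 0.0023 = 0.001111 m/d
v = Ki/n = 0.483·0.0023/0.30 = 0.003703 m/d
t = L / v = 787 / 0.003703 = 212500 d
   = 212500 / 365 = 582 yr

582 years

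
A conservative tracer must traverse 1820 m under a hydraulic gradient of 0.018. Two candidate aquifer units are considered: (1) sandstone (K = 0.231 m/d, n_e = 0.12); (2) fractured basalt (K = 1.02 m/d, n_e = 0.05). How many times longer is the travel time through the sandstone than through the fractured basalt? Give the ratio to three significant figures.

10.6

Unit 1 (sandstone): v = 0.231×0.018/0.12 = 0.03465 m/d, t = 1820/0.03465 = 52530 d
Unit 2 (fractured basalt): v = 1.02×0.018/0.05 = 0.3672 m/d, t = 1820/0.3672 = 4956 d
t(sandstone) / t(fractured basalt) = 52530/4956 = 10.6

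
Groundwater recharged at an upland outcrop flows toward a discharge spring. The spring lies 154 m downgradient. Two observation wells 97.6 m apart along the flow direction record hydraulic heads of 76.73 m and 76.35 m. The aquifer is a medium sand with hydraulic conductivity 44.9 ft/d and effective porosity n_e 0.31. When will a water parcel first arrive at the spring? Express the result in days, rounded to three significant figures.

896 days

Hydraulic gradient i = (76.73 − 76.35) / 97.6 = 0.38 / 97.6 = 0.003893
K = 44.9 ft/d × 0.3048 = 13.69 m/d
q = Ki = 13.69 × 0.003893 = 0.05328 m/d
Seepage velocity v = q / n = 0.05328 / 0.31 = 0.1719 m/d
t = L / v = 154 / 0.1719 = 896.0 d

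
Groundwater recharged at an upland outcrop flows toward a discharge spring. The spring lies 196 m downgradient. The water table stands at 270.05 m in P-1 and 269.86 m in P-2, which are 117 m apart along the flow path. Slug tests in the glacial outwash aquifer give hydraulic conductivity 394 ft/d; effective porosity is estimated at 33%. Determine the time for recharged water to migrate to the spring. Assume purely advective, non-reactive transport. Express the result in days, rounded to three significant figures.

332 days

Hydraulic gradient i = (270.05 − 269.86) / 117 = 0.19 / 117 = 0.001624
K = 394 ft/d × 0.3048 = 120.1 m/d
Darcy flux q = K·i = 120.1 × 0.001624 = 0.1950 m/d
v = Ki/n = 120.1·0.001624/0.33 = 0.5910 m/d
t = L / v = 196 / 0.5910 = 331.7 d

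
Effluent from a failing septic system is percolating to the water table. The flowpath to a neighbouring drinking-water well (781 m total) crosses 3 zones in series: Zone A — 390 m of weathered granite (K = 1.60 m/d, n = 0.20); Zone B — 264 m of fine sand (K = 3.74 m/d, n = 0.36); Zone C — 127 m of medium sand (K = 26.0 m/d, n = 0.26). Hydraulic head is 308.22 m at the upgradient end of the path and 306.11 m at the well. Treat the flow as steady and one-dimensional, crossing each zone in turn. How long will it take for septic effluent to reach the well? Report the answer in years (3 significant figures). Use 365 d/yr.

85.4 years

Total head drop ΔH = 308.22 − 306.11 = 2.11 m
Continuity: the same q passes through each zone, so ΔH = q·Σ(L_j/K_j) — the zones act as resistances in series.
Σ(L/K) = 390/1.60 + 264/3.74 + 127/26.0 = 243.8 + 70.59 + 4.885 = 319.2 d
q = ΔH / Σ(L/K) = 2.11 / 319.2 = 0.006610 m/d (same in every zone)
Zone A: v = q/n = 0.006610/0.20 = 0.03305 m/d → t_A = 390/0.03305 = 11800 d
Zone B: v = q/n = 0.006610/0.36 = 0.01836 m/d → t_B = 264/0.01836 = 14380 d
Zone C: v = q/n = 0.006610/0.26 = 0.02542 m/d → t_C = 127/0.02542 = 4996 d
Total t = 11800 + 14380 + 4996 = 31170 d
   = 31170 / 365 = 85.4 yr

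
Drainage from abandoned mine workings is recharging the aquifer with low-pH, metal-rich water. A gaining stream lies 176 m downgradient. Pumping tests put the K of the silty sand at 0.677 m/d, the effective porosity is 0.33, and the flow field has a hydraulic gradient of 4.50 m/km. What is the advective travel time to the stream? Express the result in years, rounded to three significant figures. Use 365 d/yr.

52.2 years

Specific discharge q = 0.677 × 0.0045 = 0.003047 m/d
Seepage velocity v = q / n = 0.003047 / 0.33 = 0.009232 m/d
t = L / v = 176 / 0.009232 = 19060 d
   = 19060 / 365 = 52.2 yr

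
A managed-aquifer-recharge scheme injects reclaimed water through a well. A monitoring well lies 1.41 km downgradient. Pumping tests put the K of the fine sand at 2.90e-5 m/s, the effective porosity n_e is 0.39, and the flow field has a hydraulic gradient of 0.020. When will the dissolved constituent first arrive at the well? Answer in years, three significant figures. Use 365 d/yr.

30.1 years

K = 2.90e-5 m/s × 86400 s/d = 2.506 m/d
q = Ki = 2.506 × 0.020 = 0.05011 m/d
v_s = q/n_e = 0.05011/0.39 = 0.1285 m/d
L = 1.41 km = 1410 m
t = L / v = 1410 / 0.1285 = 10970 d
   = 10970 / 365 = 30.1 yr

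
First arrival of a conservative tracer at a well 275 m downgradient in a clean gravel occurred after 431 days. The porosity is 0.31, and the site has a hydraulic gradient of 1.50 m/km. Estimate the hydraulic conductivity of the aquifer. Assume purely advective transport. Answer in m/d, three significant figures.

v = L / t = 275 / 431 = 0.6381 m/d
K = v · n / i = 0.6381 × 0.31 / 0.0015 = 132 m/d

132 m/d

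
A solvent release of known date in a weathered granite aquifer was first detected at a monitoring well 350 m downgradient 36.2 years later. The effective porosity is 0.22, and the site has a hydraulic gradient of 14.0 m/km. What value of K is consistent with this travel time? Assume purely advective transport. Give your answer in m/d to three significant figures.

t = 36.2 years = 13210 d
v = L / t = 350 / 13210 = 0.02649 m/d
K = v · n / i = 0.02649 × 0.22 / 0.014 = 0.416 m/d

0.416 m/d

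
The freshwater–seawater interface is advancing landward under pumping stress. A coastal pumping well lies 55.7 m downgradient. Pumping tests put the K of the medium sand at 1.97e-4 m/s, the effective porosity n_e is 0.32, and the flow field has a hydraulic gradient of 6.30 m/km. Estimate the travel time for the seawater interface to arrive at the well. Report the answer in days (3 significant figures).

166 days

K = 1.97e-4 m/s × 86400 s/d = 17.02 m/d
Darcy flux q = K·i = 17.02 × 0.0063 = 0.1072 m/d
v_s = q/n_e = 0.1072/0.32 = 0.3351 m/d
t = L / v = 55.7 / 0.3351 = 166.2 d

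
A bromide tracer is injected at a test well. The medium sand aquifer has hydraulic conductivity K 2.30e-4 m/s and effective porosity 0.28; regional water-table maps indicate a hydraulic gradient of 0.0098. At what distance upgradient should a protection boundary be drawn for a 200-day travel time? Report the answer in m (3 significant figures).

K = 2.30e-4 m/s × 86400 s/d = 19.87 m/d
q = Ki = 19.87 × 0.0098 = 0.1947 m/d
Average linear velocity = 0.1947 / 0.28 = 0.6955 m/d
L = v × T = 0.6955 × 200 = 139.1 m

139 m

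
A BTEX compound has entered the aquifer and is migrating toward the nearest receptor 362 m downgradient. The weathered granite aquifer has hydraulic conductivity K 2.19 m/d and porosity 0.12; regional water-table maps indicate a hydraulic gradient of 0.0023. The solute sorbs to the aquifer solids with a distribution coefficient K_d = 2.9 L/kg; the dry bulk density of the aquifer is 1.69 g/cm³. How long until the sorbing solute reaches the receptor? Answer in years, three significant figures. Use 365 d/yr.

989 years

q = Ki = 2.19 × 0.0023 = 0.005037 m/d
Seepage velocity v = q / n = 0.005037 / 0.12 = 0.04198 m/d
Retardation R = 1 + ρ_b·K_d/n = 1 + 1.69×2.9/0.12 = 41.84
Contaminant velocity v_c = v/R = 0.04198/41.84 = 0.001003 m/d
t = L/v_c = 362/0.001003 = 360900 d
   = 360900/365 = 989 yr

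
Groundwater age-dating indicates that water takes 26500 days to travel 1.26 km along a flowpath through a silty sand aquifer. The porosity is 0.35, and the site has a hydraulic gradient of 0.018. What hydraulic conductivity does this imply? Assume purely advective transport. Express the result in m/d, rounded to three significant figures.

0.925 m/d

L = 1.26 km = 1260 m
v = L / t = 1260 / 26500 = 0.04755 m/d
K = v · n / i = 0.04755 × 0.35 / 0.018 = 0.925 m/d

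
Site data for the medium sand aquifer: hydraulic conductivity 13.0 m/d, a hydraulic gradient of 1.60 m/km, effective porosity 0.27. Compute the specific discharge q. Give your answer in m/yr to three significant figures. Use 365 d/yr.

7.59 m/yr

Specific discharge q = 13.0 × 0.0016 = 0.02080 m/d
   = 0.02080 × 365 = 7.59 m/yr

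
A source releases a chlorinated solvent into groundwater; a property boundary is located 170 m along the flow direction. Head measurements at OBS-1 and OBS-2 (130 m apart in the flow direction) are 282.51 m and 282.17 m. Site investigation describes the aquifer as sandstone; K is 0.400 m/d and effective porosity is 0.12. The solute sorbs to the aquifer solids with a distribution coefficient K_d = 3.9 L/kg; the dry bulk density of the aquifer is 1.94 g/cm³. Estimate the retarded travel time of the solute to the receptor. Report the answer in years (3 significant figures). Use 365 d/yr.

Hydraulic gradient i = (282.51 − 282.17) / 130 = 0.34 / 130 = 0.002615
Darcy flux q = K·i = 0.400 × 0.002615 = 0.001046 m/d
v = Ki/n = 0.400·0.002615/0.12 = 0.008718 m/d
Retardation R = 1 + ρ_b·K_d/n = 1 + 1.94×3.9/0.12 = 64.05
Contaminant velocity v_c = v/R = 0.008718/64.05 = 1.361e-4 m/d
t = L/v_c = 170/1.361e-4 = 1.249e6 d
   = 1.249e6/365 = 3420 yr

3420 years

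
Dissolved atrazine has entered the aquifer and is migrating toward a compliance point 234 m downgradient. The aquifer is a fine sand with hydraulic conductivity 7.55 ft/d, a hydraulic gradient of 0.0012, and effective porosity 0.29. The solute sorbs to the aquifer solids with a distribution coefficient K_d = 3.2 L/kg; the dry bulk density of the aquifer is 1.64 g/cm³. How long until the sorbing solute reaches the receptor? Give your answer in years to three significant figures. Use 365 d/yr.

1290 years

K = 7.55 ft/d × 0.3048 = 2.301 m/d
q = Ki = 2.301 × 0.0012 = 0.002761 m/d
Average linear velocity = 0.002761 / 0.29 = 0.009522 m/d
Retardation R = 1 + ρ_b·K_d/n = 1 + 1.64×3.2/0.29 = 19.10
Contaminant velocity v_c = v/R = 0.009522/19.10 = 4.986e-4 m/d
t = L/v_c = 234/4.986e-4 = 469300 d
   = 469300/365 = 1290 yr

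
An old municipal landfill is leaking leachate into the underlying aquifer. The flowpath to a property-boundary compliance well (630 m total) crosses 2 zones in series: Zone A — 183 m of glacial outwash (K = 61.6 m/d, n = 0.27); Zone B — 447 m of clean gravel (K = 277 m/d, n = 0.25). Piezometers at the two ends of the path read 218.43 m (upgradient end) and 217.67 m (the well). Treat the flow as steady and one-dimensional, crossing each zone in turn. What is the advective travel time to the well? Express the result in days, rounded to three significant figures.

972 days

Total head drop ΔH = 218.43 − 217.67 = 0.76 m
Steady 1-D flow in series ⇒ the Darcy flux q is identical in every zone and the zone head losses add (resistances L/K in series).
Σ(L/K) = 183/61.6 + 447/277 = 2.971 + 1.614 = 4.584 d
q = ΔH / Σ(L/K) = 0.76 / 4.584 = 0.1658 m/d (same in every zone)
Zone A: v = q/n = 0.1658/0.27 = 0.6140 m/d → t_A = 183/0.6140 = 298.1 d
Zone B: v = q/n = 0.1658/0.25 = 0.6631 m/d → t_B = 447/0.6631 = 674.1 d
Total t = 298.1 + 674.1 = 972.2 d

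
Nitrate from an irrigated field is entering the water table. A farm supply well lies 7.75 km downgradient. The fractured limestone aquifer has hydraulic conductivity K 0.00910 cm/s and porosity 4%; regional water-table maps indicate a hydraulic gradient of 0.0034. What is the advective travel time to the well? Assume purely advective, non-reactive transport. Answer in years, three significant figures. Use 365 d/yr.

31.8 years

K = 0.00910 cm/s × 864 = 7.862 m/d
q = Ki = 7.862 × 0.0034 = 0.02673 m/d
v = Ki/n = 7.862·0.0034/0.04 = 0.6683 m/d
L = 7.75 km = 7750 m
t = L / v = 7750 / 0.6683 = 11600 d
   = 11600 / 365 = 31.8 yr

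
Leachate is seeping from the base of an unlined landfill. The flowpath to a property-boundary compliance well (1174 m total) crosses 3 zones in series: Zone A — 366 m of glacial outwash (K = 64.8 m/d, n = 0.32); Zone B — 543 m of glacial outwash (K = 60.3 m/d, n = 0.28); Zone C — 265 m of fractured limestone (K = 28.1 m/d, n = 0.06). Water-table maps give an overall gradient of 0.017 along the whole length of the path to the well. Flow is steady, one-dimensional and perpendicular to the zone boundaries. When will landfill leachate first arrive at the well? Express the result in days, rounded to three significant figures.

344 days

Continuity: the same q passes through each zone, so ΔH = q·Σ(L_j/K_j) — the zones act as resistances in series.
Σ(L/K) = 366/64.8 + 543/60.3 + 265/28.1 = 5.648 + 9.005 + 9.431 = 24.08 d
K_eq = L_total / Σ(L/K) = 1174 / 24.08 = 48.75 m/d
q = K_eq · i = 48.75 × 0.017 = 0.8287 m/d (same in every zone)
Zone A: v = q/n = 0.8287/0.32 = 2.590 m/d → t_A = 366/2.590 = 141.3 d
Zone B: v = q/n = 0.8287/0.28 = 2.960 m/d → t_B = 543/2.960 = 183.5 d
Zone C: v = q/n = 0.8287/0.06 = 13.81 m/d → t_C = 265/13.81 = 19.19 d
Total t = 141.3 + 183.5 + 19.19 = 344.0 d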